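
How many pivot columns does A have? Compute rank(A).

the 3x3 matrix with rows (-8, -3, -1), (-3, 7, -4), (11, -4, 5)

rank(A) = 2

Row reduction:
R2 <- R2 - (3/8)*R1:  [     0   65/8  -29/8 ]
R3 <- R3 - (-11/8)*R1:  [     0  -65/8   29/8 ]
R3 <- R3 - (-1)*R2:  [ 0  0  0 ]
Row echelon form:
[ -8    -3     -1 ]
[  0  65/8  -29/8 ]
[  0     0      0 ]
Nonzero rows / pivot columns: 2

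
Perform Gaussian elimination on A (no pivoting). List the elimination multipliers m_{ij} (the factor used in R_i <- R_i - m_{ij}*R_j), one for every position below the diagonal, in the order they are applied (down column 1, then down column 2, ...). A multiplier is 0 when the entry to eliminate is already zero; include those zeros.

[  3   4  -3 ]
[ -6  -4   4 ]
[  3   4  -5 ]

Forward elimination:
R2 <- R2 - (-2)*R1:  [  0   4  -2 ]
R3 <- R3 - (1)*R1:  [  0   0  -2 ]
R3: entry in column 2 is already 0 -> m_{32} = 0 (no row operation needed)
Multipliers (in order of application): m_{21} = -2, m_{31} = 1, m_{32} = 0

multipliers: -2, 1, 0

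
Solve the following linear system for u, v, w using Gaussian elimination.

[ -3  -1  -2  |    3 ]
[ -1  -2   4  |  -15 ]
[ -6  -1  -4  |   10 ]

(-1, 4, -2)

Forward elimination on [A|b]:
R2 <- R2 - (1/3)*R1:  [    0  -5/3  14/3   -16 ]
R3 <- R3 - (2)*R1:  [ 0  1  0  4 ]
R3 <- R3 - (-3/5)*R2:  [     0      0   14/5  -28/5 ]
Row echelon form:
[ -3    -1    -2  |      3 ]
[  0  -5/3  14/3  |    -16 ]
[  0     0  14/5  |  -28/5 ]
Back-substitution:
w = (-28/5) / (14/5) = -2
v = (-16 - (14/3)*(-2)) / (-5/3) = 4
u = (3 - (-1)*(4) - (-2)*(-2)) / -3 = -1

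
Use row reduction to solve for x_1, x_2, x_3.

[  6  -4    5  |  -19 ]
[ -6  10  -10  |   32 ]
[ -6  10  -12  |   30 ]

Forward elimination on [A|b]:
R2 <- R2 - (-1)*R1:  [  0   6  -5  13 ]
R3 <- R3 - (-1)*R1:  [  0   6  -7  11 ]
R3 <- R3 - (1)*R2:  [  0   0  -2  -2 ]
Row echelon form:
[ 6  -4   5  |  -19 ]
[ 0   6  -5  |   13 ]
[ 0   0  -2  |   -2 ]
Back-substitution:
x_3 = (-2) / -2 = 1
x_2 = (13 - (-5)*(1)) / 6 = 3
x_1 = (-19 - (-4)*(3) - (5)*(1)) / 6 = -2

(-2, 3, 1)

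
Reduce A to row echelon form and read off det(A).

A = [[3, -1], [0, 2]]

Forward elimination:
Upper-triangular form:
[ 3  -1 ]
[ 0   2 ]
det(A) = (-1)^0 * (3) * (2) = 6  (0 row swaps -> sign +1)

det(A) = 6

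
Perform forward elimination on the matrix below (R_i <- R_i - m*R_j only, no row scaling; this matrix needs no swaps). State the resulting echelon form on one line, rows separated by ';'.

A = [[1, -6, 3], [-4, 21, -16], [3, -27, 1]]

REF = [1 -6 3; 0 -3 -4; 0 0 4]

Forward elimination:
R2 <- R2 - (-4)*R1:  [  0  -3  -4 ]
R3 <- R3 - (3)*R1:  [  0  -9  -8 ]
R3 <- R3 - (3)*R2:  [ 0  0  4 ]
Row echelon form:
[ 1  -6   3 ]
[ 0  -3  -4 ]
[ 0   0   4 ]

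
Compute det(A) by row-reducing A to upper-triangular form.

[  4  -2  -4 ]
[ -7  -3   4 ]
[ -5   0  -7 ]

Forward elimination:
R2 <- R2 - (-7/4)*R1:  [     0  -13/2     -3 ]
R3 <- R3 - (-5/4)*R1:  [    0  -5/2   -12 ]
R3 <- R3 - (5/13)*R2:  [       0        0  -141/13 ]
Upper-triangular form:
[ 4     -2       -4 ]
[ 0  -13/2       -3 ]
[ 0      0  -141/13 ]
det(A) = (-1)^0 * (4) * (-13/2) * (-141/13) = 282  (0 row swaps -> sign +1)

det(A) = 282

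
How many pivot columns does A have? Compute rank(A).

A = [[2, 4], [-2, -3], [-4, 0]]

rank(A) = 2

Row reduction:
R2 <- R2 - (-1)*R1:  [ 0  1 ]
R3 <- R3 - (-2)*R1:  [ 0  8 ]
R3 <- R3 - (8)*R2:  [ 0  0 ]
Row echelon form:
[ 2  4 ]
[ 0  1 ]
[ 0  0 ]
Nonzero rows / pivot columns: 2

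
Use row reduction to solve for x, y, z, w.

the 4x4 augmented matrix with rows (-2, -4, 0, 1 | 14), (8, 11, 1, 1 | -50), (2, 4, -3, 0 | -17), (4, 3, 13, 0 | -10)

(-5, -1, 1, 0)

Forward elimination on [A|b]:
R2 <- R2 - (-4)*R1:  [  0  -5   1   5   6 ]
R3 <- R3 - (-1)*R1:  [  0   0  -3   1  -3 ]
R4 <- R4 - (-2)*R1:  [  0  -5  13   2  18 ]
R4 <- R4 - (1)*R2:  [  0   0  12  -3  12 ]
R4 <- R4 - (-4)*R3:  [ 0  0  0  1  0 ]
Row echelon form:
[ -2  -4   0  1  |  14 ]
[  0  -5   1  5  |   6 ]
[  0   0  -3  1  |  -3 ]
[  0   0   0  1  |   0 ]
Back-substitution:
w = (0) / 1 = 0
z = (-3 - (1)*(0)) / -3 = 1
y = (6 - (1)*(1) - (5)*(0)) / -5 = -1
x = (14 - (-4)*(-1) - (1)*(0)) / -2 = -5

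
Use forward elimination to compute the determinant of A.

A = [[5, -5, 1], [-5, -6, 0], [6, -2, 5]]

Forward elimination:
R2 <- R2 - (-1)*R1:  [   0  -11    1 ]
R3 <- R3 - (6/5)*R1:  [    0     4  19/5 ]
R3 <- R3 - (-4/11)*R2:  [      0       0  229/55 ]
Upper-triangular form:
[ 5   -5       1 ]
[ 0  -11       1 ]
[ 0    0  229/55 ]
det(A) = (-1)^0 * (5) * (-11) * (229/55) = -229  (0 row swaps -> sign +1)

det(A) = -229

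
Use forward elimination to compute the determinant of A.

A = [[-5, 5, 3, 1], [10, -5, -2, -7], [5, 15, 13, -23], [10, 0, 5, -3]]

det(A) = -150

Forward elimination:
R2 <- R2 - (-2)*R1:  [  0   5   4  -5 ]
R3 <- R3 - (-1)*R1:  [   0   20   16  -22 ]
R4 <- R4 - (-2)*R1:  [  0  10  11  -1 ]
R3 <- R3 - (4)*R2:  [  0   0   0  -2 ]
R4 <- R4 - (2)*R2:  [ 0  0  3  9 ]
R3 <-> R4   (pivot in column 3 was zero)
[ -5  5  3   1 ]
[  0  5  4  -5 ]
[  0  0  3   9 ]
[  0  0  0  -2 ]
Upper-triangular form:
[ -5  5  3   1 ]
[  0  5  4  -5 ]
[  0  0  3   9 ]
[  0  0  0  -2 ]
det(A) = (-1)^1 * (-5) * (5) * (3) * (-2) = -150  (1 row swap -> sign -1)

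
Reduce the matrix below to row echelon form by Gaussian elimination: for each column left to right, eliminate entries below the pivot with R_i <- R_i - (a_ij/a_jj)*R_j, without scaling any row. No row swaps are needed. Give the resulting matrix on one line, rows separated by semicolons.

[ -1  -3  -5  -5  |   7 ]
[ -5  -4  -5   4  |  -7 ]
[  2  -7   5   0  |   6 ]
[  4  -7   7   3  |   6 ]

Forward elimination:
R2 <- R2 - (5)*R1:  [   0   11   20   29  -42 ]
R3 <- R3 - (-2)*R1:  [   0  -13   -5  -10   20 ]
R4 <- R4 - (-4)*R1:  [   0  -19  -13  -17   34 ]
R3 <- R3 - (-13/11)*R2:  [       0        0   205/11   267/11  -326/11 ]
R4 <- R4 - (-19/11)*R2:  [       0        0   237/11   364/11  -424/11 ]
R4 <- R4 - (237/205)*R3:  [        0         0         0  1031/205  -878/205 ]
Row echelon form:
[ -1  -3      -5        -5  |         7 ]
[  0  11      20        29  |       -42 ]
[  0   0  205/11    267/11  |   -326/11 ]
[  0   0       0  1031/205  |  -878/205 ]

REF = [-1 -3 -5 -5 7; 0 11 20 29 -42; 0 0 205/11 267/11 -326/11; 0 0 0 1031/205 -878/205]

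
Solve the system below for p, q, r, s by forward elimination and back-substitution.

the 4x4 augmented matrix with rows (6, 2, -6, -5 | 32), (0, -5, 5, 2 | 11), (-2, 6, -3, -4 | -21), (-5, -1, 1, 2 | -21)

Forward elimination on [A|b]:
R3 <- R3 - (-1/3)*R1:  [     0   20/3     -5  -17/3  -31/3 ]
R4 <- R4 - (-5/6)*R1:  [     0    2/3     -4  -13/6   17/3 ]
R3 <- R3 - (-4/3)*R2:  [    0     0   5/3    -3  13/3 ]
R4 <- R4 - (-2/15)*R2:  [      0       0   -10/3  -19/10  107/15 ]
R4 <- R4 - (-2)*R3:  [      0       0       0  -79/10    79/5 ]
Row echelon form:
[ 6   2   -6      -5  |    32 ]
[ 0  -5    5       2  |    11 ]
[ 0   0  5/3      -3  |  13/3 ]
[ 0   0    0  -79/10  |  79/5 ]
Back-substitution:
s = (79/5) / (-79/10) = -2
r = (13/3 - (-3)*(-2)) / (5/3) = -1
q = (11 - (5)*(-1) - (2)*(-2)) / -5 = -4
p = (32 - (2)*(-4) - (-6)*(-1) - (-5)*(-2)) / 6 = 4

(4, -4, -1, -2)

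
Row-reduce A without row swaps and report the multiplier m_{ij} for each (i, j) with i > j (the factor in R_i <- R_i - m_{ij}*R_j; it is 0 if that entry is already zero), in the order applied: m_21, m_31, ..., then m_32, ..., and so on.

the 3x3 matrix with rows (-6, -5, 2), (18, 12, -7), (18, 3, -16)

multipliers: -3, -3, 4

Forward elimination:
R2 <- R2 - (-3)*R1:  [  0  -3  -1 ]
R3 <- R3 - (-3)*R1:  [   0  -12  -10 ]
R3 <- R3 - (4)*R2:  [  0   0  -6 ]
Multipliers (in order of application): m_{21} = -3, m_{31} = -3, m_{32} = 4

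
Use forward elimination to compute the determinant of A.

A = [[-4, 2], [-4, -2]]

Forward elimination:
R2 <- R2 - (1)*R1:  [  0  -4 ]
Upper-triangular form:
[ -4   2 ]
[  0  -4 ]
det(A) = (-1)^0 * (-4) * (-4) = 16  (0 row swaps -> sign +1)

det(A) = 16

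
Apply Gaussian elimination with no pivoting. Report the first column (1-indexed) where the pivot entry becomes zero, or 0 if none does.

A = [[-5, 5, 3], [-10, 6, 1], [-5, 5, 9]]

Naive forward elimination:
R2 <- R2 - (2)*R1:  [  0  -4  -5 ]
R3 <- R3 - (1)*R1:  [ 0  0  6 ]
All pivots nonzero; naive elimination completes without hitting a zero pivot.

first zero-pivot column = 0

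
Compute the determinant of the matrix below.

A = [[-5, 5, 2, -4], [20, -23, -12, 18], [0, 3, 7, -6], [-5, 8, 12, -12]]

Forward elimination:
R2 <- R2 - (-4)*R1:  [  0  -3  -4   2 ]
R4 <- R4 - (1)*R1:  [  0   3  10  -8 ]
R3 <- R3 - (-1)*R2:  [  0   0   3  -4 ]
R4 <- R4 - (-1)*R2:  [  0   0   6  -6 ]
R4 <- R4 - (2)*R3:  [ 0  0  0  2 ]
Upper-triangular form:
[ -5   5   2  -4 ]
[  0  -3  -4   2 ]
[  0   0   3  -4 ]
[  0   0   0   2 ]
det(A) = (-1)^0 * (-5) * (-3) * (3) * (2) = 90  (0 row swaps -> sign +1)

det(A) = 90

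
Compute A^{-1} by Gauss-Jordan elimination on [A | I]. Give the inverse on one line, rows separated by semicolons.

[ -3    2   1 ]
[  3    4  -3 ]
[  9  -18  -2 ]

Gauss-Jordan on [A | I]:
R1 <- (1/-3)*R1:  [    1  -2/3  -1/3  |  -1/3     0     0 ]
R2 <- R2 - (3)*R1:  [  0   6  -2  |   1   1   0 ]
R3 <- R3 - (9)*R1:  [   0  -12    1  |    3    0    1 ]
R2 <- (1/6)*R2:  [    0     1  -1/3  |   1/6   1/6     0 ]
R1 <- R1 - (-2/3)*R2:  [    1     0  -5/9  |  -2/9   1/9     0 ]
R3 <- R3 - (-12)*R2:  [  0   0  -3  |   5   2   1 ]
R3 <- (1/-3)*R3:  [    0     0     1  |  -5/3  -2/3  -1/3 ]
R1 <- R1 - (-5/9)*R3:  [      1       0       0  |  -31/27   -7/27   -5/27 ]
R2 <- R2 - (-1/3)*R3:  [     0      1      0  |  -7/18  -1/18   -1/9 ]
Right block of [I | A^{-1}] is the inverse:
[ -31/27  -7/27  -5/27 ]
[  -7/18  -1/18   -1/9 ]
[   -5/3   -2/3   -1/3 ]

inverse = [-31/27 -7/27 -5/27; -7/18 -1/18 -1/9; -5/3 -2/3 -1/3]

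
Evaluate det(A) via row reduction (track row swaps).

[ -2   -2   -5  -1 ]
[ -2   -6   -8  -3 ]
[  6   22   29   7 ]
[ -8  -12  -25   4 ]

Forward elimination:
R2 <- R2 - (1)*R1:  [  0  -4  -3  -2 ]
R3 <- R3 - (-3)*R1:  [  0  16  14   4 ]
R4 <- R4 - (4)*R1:  [  0  -4  -5   8 ]
R3 <- R3 - (-4)*R2:  [  0   0   2  -4 ]
R4 <- R4 - (1)*R2:  [  0   0  -2  10 ]
R4 <- R4 - (-1)*R3:  [ 0  0  0  6 ]
Upper-triangular form:
[ -2  -2  -5  -1 ]
[  0  -4  -3  -2 ]
[  0   0   2  -4 ]
[  0   0   0   6 ]
det(A) = (-1)^0 * (-2) * (-4) * (2) * (6) = 96  (0 row swaps -> sign +1)

det(A) = 96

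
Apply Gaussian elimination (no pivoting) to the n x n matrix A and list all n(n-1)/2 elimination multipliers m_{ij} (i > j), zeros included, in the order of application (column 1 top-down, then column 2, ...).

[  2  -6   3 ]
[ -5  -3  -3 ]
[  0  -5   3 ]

Forward elimination:
R2 <- R2 - (-5/2)*R1:  [   0  -18  9/2 ]
R3: entry in column 1 is already 0 -> m_{31} = 0 (no row operation needed)
R3 <- R3 - (5/18)*R2:  [   0    0  7/4 ]
Multipliers (in order of application): m_{21} = -5/2, m_{31} = 0, m_{32} = 5/18

multipliers: -5/2, 0, 5/18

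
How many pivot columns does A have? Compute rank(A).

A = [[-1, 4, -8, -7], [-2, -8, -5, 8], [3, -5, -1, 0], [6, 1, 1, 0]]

rank(A) = 4

Row reduction:
R2 <- R2 - (2)*R1:  [   0  -16   11   22 ]
R3 <- R3 - (-3)*R1:  [   0    7  -25  -21 ]
R4 <- R4 - (-6)*R1:  [   0   25  -47  -42 ]
R3 <- R3 - (-7/16)*R2:  [       0        0  -323/16    -91/8 ]
R4 <- R4 - (-25/16)*R2:  [       0        0  -477/16    -61/8 ]
R4 <- R4 - (477/323)*R3:  [        0         0         0  2963/323 ]
Row echelon form:
[ -1    4       -8        -7 ]
[  0  -16       11        22 ]
[  0    0  -323/16     -91/8 ]
[  0    0        0  2963/323 ]
Nonzero rows / pivot columns: 4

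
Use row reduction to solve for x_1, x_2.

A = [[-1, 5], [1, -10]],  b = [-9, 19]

(-1, -2)

Forward elimination on [A|b]:
R2 <- R2 - (-1)*R1:  [  0  -5  10 ]
Row echelon form:
[ -1   5  |  -9 ]
[  0  -5  |  10 ]
Back-substitution:
x_2 = (10) / -5 = -2
x_1 = (-9 - (5)*(-2)) / -1 = -1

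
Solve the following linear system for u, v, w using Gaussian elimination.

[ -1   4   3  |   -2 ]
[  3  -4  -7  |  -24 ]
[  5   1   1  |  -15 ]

(-3, -5, 5)

Forward elimination on [A|b]:
R2 <- R2 - (-3)*R1:  [   0    8    2  -30 ]
R3 <- R3 - (-5)*R1:  [   0   21   16  -25 ]
R3 <- R3 - (21/8)*R2:  [     0      0   43/4  215/4 ]
Row echelon form:
[ -1  4     3  |     -2 ]
[  0  8     2  |    -30 ]
[  0  0  43/4  |  215/4 ]
Back-substitution:
w = (215/4) / (43/4) = 5
v = (-30 - (2)*(5)) / 8 = -5
u = (-2 - (4)*(-5) - (3)*(5)) / -1 = -3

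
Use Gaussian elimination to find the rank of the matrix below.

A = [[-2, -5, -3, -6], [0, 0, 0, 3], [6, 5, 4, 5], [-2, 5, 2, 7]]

rank(A) = 3

Row reduction:
R3 <- R3 - (-3)*R1:  [   0  -10   -5  -13 ]
R4 <- R4 - (1)*R1:  [  0  10   5  13 ]
R2 <-> R3   (pivot in column 2 was zero)
[ -2   -5  -3   -6 ]
[  0  -10  -5  -13 ]
[  0    0   0    3 ]
[  0   10   5   13 ]
R4 <- R4 - (-1)*R2:  [ 0  0  0  0 ]
Row echelon form:
[ -2   -5  -3   -6 ]
[  0  -10  -5  -13 ]
[  0    0   0    3 ]
[  0    0   0    0 ]
Nonzero rows / pivot columns: 3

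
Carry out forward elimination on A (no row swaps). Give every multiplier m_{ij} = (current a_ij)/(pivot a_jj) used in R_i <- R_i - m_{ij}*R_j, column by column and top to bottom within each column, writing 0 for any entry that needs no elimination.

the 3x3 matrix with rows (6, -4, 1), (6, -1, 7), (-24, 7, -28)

Forward elimination:
R2 <- R2 - (1)*R1:  [ 0  3  6 ]
R3 <- R3 - (-4)*R1:  [   0   -9  -24 ]
R3 <- R3 - (-3)*R2:  [  0   0  -6 ]
Multipliers (in order of application): m_{21} = 1, m_{31} = -4, m_{32} = -3

multipliers: 1, -4, -3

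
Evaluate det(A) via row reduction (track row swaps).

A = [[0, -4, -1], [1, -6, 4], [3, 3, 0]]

Forward elimination:
R1 <-> R2   (pivot in column 1 was zero)
[ 1  -6   4 ]
[ 0  -4  -1 ]
[ 3   3   0 ]
R3 <- R3 - (3)*R1:  [   0   21  -12 ]
R3 <- R3 - (-21/4)*R2:  [     0      0  -69/4 ]
Upper-triangular form:
[ 1  -6      4 ]
[ 0  -4     -1 ]
[ 0   0  -69/4 ]
det(A) = (-1)^1 * (1) * (-4) * (-69/4) = -69  (1 row swap -> sign -1)

det(A) = -69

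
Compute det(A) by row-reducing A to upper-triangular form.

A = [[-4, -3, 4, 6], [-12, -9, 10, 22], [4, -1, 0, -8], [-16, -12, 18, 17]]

Forward elimination:
R2 <- R2 - (3)*R1:  [  0   0  -2   4 ]
R3 <- R3 - (-1)*R1:  [  0  -4   4  -2 ]
R4 <- R4 - (4)*R1:  [  0   0   2  -7 ]
R2 <-> R3   (pivot in column 2 was zero)
[ -4  -3   4   6 ]
[  0  -4   4  -2 ]
[  0   0  -2   4 ]
[  0   0   2  -7 ]
R4 <- R4 - (-1)*R3:  [  0   0   0  -3 ]
Upper-triangular form:
[ -4  -3   4   6 ]
[  0  -4   4  -2 ]
[  0   0  -2   4 ]
[  0   0   0  -3 ]
det(A) = (-1)^1 * (-4) * (-4) * (-2) * (-3) = -96  (1 row swap -> sign -1)

det(A) = -96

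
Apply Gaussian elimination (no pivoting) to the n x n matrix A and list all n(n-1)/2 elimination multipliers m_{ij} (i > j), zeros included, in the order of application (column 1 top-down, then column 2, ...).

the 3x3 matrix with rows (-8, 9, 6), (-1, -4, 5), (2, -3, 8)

multipliers: 1/8, -1/4, 6/41

Forward elimination:
R2 <- R2 - (1/8)*R1:  [     0  -41/8   17/4 ]
R3 <- R3 - (-1/4)*R1:  [    0  -3/4  19/2 ]
R3 <- R3 - (6/41)*R2:  [      0       0  364/41 ]
Multipliers (in order of application): m_{21} = 1/8, m_{31} = -1/4, m_{32} = 6/41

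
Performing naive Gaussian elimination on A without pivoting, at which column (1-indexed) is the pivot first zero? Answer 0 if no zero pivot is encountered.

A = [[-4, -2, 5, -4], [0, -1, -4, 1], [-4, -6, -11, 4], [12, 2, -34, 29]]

Naive forward elimination:
R3 <- R3 - (1)*R1:  [   0   -4  -16    8 ]
R4 <- R4 - (-3)*R1:  [   0   -4  -19   17 ]
R3 <- R3 - (4)*R2:  [ 0  0  0  4 ]
R4 <- R4 - (4)*R2:  [  0   0  -3  13 ]
Matrix at this point:
[ -4  -2   5  -4 ]
[  0  -1  -4   1 ]
[  0   0   0   4 ]
[  0   0  -3  13 ]
Pivot entry (3,3) is zero but row 4 has -3 in column 3 -> naive elimination stops; a row interchange (e.g. R3 <-> R4) would be required here.

first zero-pivot column = 3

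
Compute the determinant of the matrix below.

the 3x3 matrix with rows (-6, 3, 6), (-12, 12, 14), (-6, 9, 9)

Forward elimination:
R2 <- R2 - (2)*R1:  [ 0  6  2 ]
R3 <- R3 - (1)*R1:  [ 0  6  3 ]
R3 <- R3 - (1)*R2:  [ 0  0  1 ]
Upper-triangular form:
[ -6  3  6 ]
[  0  6  2 ]
[  0  0  1 ]
det(A) = (-1)^0 * (-6) * (6) * (1) = -36  (0 row swaps -> sign +1)

det(A) = -36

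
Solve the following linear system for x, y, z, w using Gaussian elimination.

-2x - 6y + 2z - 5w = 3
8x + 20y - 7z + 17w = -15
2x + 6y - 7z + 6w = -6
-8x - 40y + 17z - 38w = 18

(-3, 3, 0, -3)

Forward elimination on [A|b]:
R2 <- R2 - (-4)*R1:  [  0  -4   1  -3  -3 ]
R3 <- R3 - (-1)*R1:  [  0   0  -5   1  -3 ]
R4 <- R4 - (4)*R1:  [   0  -16    9  -18    6 ]
R4 <- R4 - (4)*R2:  [  0   0   5  -6  18 ]
R4 <- R4 - (-1)*R3:  [  0   0   0  -5  15 ]
Row echelon form:
[ -2  -6   2  -5  |   3 ]
[  0  -4   1  -3  |  -3 ]
[  0   0  -5   1  |  -3 ]
[  0   0   0  -5  |  15 ]
Back-substitution:
w = (15) / -5 = -3
z = (-3 - (1)*(-3)) / -5 = 0
y = (-3 - (1)*(0) - (-3)*(-3)) / -4 = 3
x = (3 - (-6)*(3) - (2)*(0) - (-5)*(-3)) / -2 = -3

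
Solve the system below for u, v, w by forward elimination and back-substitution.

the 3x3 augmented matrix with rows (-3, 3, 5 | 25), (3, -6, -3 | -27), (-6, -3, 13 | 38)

(-3, 2, 2)

Forward elimination on [A|b]:
R2 <- R2 - (-1)*R1:  [  0  -3   2  -2 ]
R3 <- R3 - (2)*R1:  [   0   -9    3  -12 ]
R3 <- R3 - (3)*R2:  [  0   0  -3  -6 ]
Row echelon form:
[ -3   3   5  |  25 ]
[  0  -3   2  |  -2 ]
[  0   0  -3  |  -6 ]
Back-substitution:
w = (-6) / -3 = 2
v = (-2 - (2)*(2)) / -3 = 2
u = (25 - (3)*(2) - (5)*(2)) / -3 = -3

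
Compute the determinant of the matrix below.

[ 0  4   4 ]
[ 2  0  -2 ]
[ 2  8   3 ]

det(A) = 24

Forward elimination:
R1 <-> R2   (pivot in column 1 was zero)
[ 2  0  -2 ]
[ 0  4   4 ]
[ 2  8   3 ]
R3 <- R3 - (1)*R1:  [ 0  8  5 ]
R3 <- R3 - (2)*R2:  [  0   0  -3 ]
Upper-triangular form:
[ 2  0  -2 ]
[ 0  4   4 ]
[ 0  0  -3 ]
det(A) = (-1)^1 * (2) * (4) * (-3) = 24  (1 row swap -> sign -1)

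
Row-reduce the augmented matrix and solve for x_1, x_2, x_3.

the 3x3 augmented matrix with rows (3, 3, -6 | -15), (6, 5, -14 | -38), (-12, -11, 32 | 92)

Forward elimination on [A|b]:
R2 <- R2 - (2)*R1:  [  0  -1  -2  -8 ]
R3 <- R3 - (-4)*R1:  [  0   1   8  32 ]
R3 <- R3 - (-1)*R2:  [  0   0   6  24 ]
Row echelon form:
[ 3   3  -6  |  -15 ]
[ 0  -1  -2  |   -8 ]
[ 0   0   6  |   24 ]
Back-substitution:
x_3 = (24) / 6 = 4
x_2 = (-8 - (-2)*(4)) / -1 = 0
x_1 = (-15 - (3)*(0) - (-6)*(4)) / 3 = 3

(3, 0, 4)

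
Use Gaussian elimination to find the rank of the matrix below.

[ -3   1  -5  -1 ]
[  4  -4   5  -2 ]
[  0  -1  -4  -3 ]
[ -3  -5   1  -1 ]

Row reduction:
R2 <- R2 - (-4/3)*R1:  [     0   -8/3   -5/3  -10/3 ]
R4 <- R4 - (1)*R1:  [  0  -6   6   0 ]
R3 <- R3 - (3/8)*R2:  [     0      0  -27/8   -7/4 ]
R4 <- R4 - (9/4)*R2:  [    0     0  39/4  15/2 ]
R4 <- R4 - (-26/9)*R3:  [    0     0     0  22/9 ]
Row echelon form:
[ -3     1     -5     -1 ]
[  0  -8/3   -5/3  -10/3 ]
[  0     0  -27/8   -7/4 ]
[  0     0      0   22/9 ]
Nonzero rows / pivot columns: 4

rank(A) = 4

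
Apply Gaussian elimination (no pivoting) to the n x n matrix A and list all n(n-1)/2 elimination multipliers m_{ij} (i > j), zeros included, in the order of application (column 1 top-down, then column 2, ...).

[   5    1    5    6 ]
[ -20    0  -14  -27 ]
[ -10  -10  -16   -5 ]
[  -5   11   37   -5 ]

multipliers: -4, -2, -1, -2, 3, 4

Forward elimination:
R2 <- R2 - (-4)*R1:  [  0   4   6  -3 ]
R3 <- R3 - (-2)*R1:  [  0  -8  -6   7 ]
R4 <- R4 - (-1)*R1:  [  0  12  42   1 ]
R3 <- R3 - (-2)*R2:  [ 0  0  6  1 ]
R4 <- R4 - (3)*R2:  [  0   0  24  10 ]
R4 <- R4 - (4)*R3:  [ 0  0  0  6 ]
Multipliers (in order of application): m_{21} = -4, m_{31} = -2, m_{41} = -1, m_{32} = -2, m_{42} = 3, m_{43} = 4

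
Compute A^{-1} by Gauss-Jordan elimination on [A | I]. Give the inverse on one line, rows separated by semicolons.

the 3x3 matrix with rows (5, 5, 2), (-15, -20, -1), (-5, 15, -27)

inverse = [111/25 33/25 7/25; -16/5 -1 -1/5; -13/5 -4/5 -1/5]

Gauss-Jordan on [A | I]:
R1 <- (1/5)*R1:  [   1    1  2/5  |  1/5    0    0 ]
R2 <- R2 - (-15)*R1:  [  0  -5   5  |   3   1   0 ]
R3 <- R3 - (-5)*R1:  [   0   20  -25  |    1    0    1 ]
R2 <- (1/-5)*R2:  [    0     1    -1  |  -3/5  -1/5     0 ]
R1 <- R1 - (1)*R2:  [   1    0  7/5  |  4/5  1/5    0 ]
R3 <- R3 - (20)*R2:  [  0   0  -5  |  13   4   1 ]
R3 <- (1/-5)*R3:  [     0      0      1  |  -13/5   -4/5   -1/5 ]
R1 <- R1 - (7/5)*R3:  [      1       0       0  |  111/25   33/25    7/25 ]
R2 <- R2 - (-1)*R3:  [     0      1      0  |  -16/5     -1   -1/5 ]
Right block of [I | A^{-1}] is the inverse:
[ 111/25  33/25  7/25 ]
[  -16/5     -1  -1/5 ]
[  -13/5   -4/5  -1/5 ]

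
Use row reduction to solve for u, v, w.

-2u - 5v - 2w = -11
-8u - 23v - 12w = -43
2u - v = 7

(4, 1, -1)

Forward elimination on [A|b]:
R2 <- R2 - (4)*R1:  [  0  -3  -4   1 ]
R3 <- R3 - (-1)*R1:  [  0  -6  -2  -4 ]
R3 <- R3 - (2)*R2:  [  0   0   6  -6 ]
Row echelon form:
[ -2  -5  -2  |  -11 ]
[  0  -3  -4  |    1 ]
[  0   0   6  |   -6 ]
Back-substitution:
w = (-6) / 6 = -1
v = (1 - (-4)*(-1)) / -3 = 1
u = (-11 - (-5)*(1) - (-2)*(-1)) / -2 = 4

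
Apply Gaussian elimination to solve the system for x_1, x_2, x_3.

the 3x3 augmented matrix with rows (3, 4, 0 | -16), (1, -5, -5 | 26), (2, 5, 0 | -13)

Forward elimination on [A|b]:
R2 <- R2 - (1/3)*R1:  [     0  -19/3     -5   94/3 ]
R3 <- R3 - (2/3)*R1:  [    0   7/3     0  -7/3 ]
R3 <- R3 - (-7/19)*R2:  [      0       0  -35/19  175/19 ]
Row echelon form:
[ 3      4       0  |     -16 ]
[ 0  -19/3      -5  |    94/3 ]
[ 0      0  -35/19  |  175/19 ]
Back-substitution:
x_3 = (175/19) / (-35/19) = -5
x_2 = (94/3 - (-5)*(-5)) / (-19/3) = -1
x_1 = (-16 - (4)*(-1)) / 3 = -4

(-4, -1, -5)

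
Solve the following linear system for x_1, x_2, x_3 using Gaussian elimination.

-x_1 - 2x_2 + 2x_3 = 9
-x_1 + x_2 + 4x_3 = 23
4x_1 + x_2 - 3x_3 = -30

Forward elimination on [A|b]:
R2 <- R2 - (1)*R1:  [  0   3   2  14 ]
R3 <- R3 - (-4)*R1:  [  0  -7   5   6 ]
R3 <- R3 - (-7/3)*R2:  [     0      0   29/3  116/3 ]
Row echelon form:
[ -1  -2     2  |      9 ]
[  0   3     2  |     14 ]
[  0   0  29/3  |  116/3 ]
Back-substitution:
x_3 = (116/3) / (29/3) = 4
x_2 = (14 - (2)*(4)) / 3 = 2
x_1 = (9 - (-2)*(2) - (2)*(4)) / -1 = -5

(-5, 2, 4)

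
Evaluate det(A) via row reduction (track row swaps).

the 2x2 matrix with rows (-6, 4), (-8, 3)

det(A) = 14

Forward elimination:
R2 <- R2 - (4/3)*R1:  [    0  -7/3 ]
Upper-triangular form:
[ -6     4 ]
[  0  -7/3 ]
det(A) = (-1)^0 * (-6) * (-7/3) = 14  (0 row swaps -> sign +1)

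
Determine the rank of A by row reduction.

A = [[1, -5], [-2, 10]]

Row reduction:
R2 <- R2 - (-2)*R1:  [ 0  0 ]
Row echelon form:
[ 1  -5 ]
[ 0   0 ]
Nonzero rows / pivot columns: 1

rank(A) = 1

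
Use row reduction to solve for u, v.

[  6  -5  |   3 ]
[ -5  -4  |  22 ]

(-2, -3)

Forward elimination on [A|b]:
R2 <- R2 - (-5/6)*R1:  [     0  -49/6   49/2 ]
Row echelon form:
[ 6     -5  |     3 ]
[ 0  -49/6  |  49/2 ]
Back-substitution:
v = (49/2) / (-49/6) = -3
u = (3 - (-5)*(-3)) / 6 = -2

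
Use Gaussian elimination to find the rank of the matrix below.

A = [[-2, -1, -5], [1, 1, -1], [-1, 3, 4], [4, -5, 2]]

Row reduction:
R2 <- R2 - (-1/2)*R1:  [    0   1/2  -7/2 ]
R3 <- R3 - (1/2)*R1:  [    0   7/2  13/2 ]
R4 <- R4 - (-2)*R1:  [  0  -7  -8 ]
R3 <- R3 - (7)*R2:  [  0   0  31 ]
R4 <- R4 - (-14)*R2:  [   0    0  -57 ]
R4 <- R4 - (-57/31)*R3:  [ 0  0  0 ]
Row echelon form:
[ -2   -1    -5 ]
[  0  1/2  -7/2 ]
[  0    0    31 ]
[  0    0     0 ]
Nonzero rows / pivot columns: 3

rank(A) = 3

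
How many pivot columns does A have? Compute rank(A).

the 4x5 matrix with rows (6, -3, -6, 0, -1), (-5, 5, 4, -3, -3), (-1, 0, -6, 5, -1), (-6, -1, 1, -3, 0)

rank(A) = 4

Row reduction:
R2 <- R2 - (-5/6)*R1:  [     0    5/2     -1     -3  -23/6 ]
R3 <- R3 - (-1/6)*R1:  [    0  -1/2    -7     5  -7/6 ]
R4 <- R4 - (-1)*R1:  [  0  -4  -5  -3  -1 ]
R3 <- R3 - (-1/5)*R2:  [      0       0   -36/5    22/5  -29/15 ]
R4 <- R4 - (-8/5)*R2:  [       0        0    -33/5    -39/5  -107/15 ]
R4 <- R4 - (11/12)*R3:  [       0        0        0    -71/6  -193/36 ]
Row echelon form:
[ 6   -3     -6      0       -1 ]
[ 0  5/2     -1     -3    -23/6 ]
[ 0    0  -36/5   22/5   -29/15 ]
[ 0    0      0  -71/6  -193/36 ]
Nonzero rows / pivot columns: 4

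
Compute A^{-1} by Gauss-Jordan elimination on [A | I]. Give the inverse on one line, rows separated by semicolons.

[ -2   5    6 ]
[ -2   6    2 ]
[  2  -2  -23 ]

inverse = [-67/5 103/10 -13/5; -21/5 17/5 -4/5; -4/5 3/5 -1/5]

Gauss-Jordan on [A | I]:
R1 <- (1/-2)*R1:  [    1  -5/2    -3  |  -1/2     0     0 ]
R2 <- R2 - (-2)*R1:  [  0   1  -4  |  -1   1   0 ]
R3 <- R3 - (2)*R1:  [   0    3  -17  |    1    0    1 ]
R1 <- R1 - (-5/2)*R2:  [   1    0  -13  |   -3  5/2    0 ]
R3 <- R3 - (3)*R2:  [  0   0  -5  |   4  -3   1 ]
R3 <- (1/-5)*R3:  [    0     0     1  |  -4/5   3/5  -1/5 ]
R1 <- R1 - (-13)*R3:  [      1       0       0  |   -67/5  103/10   -13/5 ]
R2 <- R2 - (-4)*R3:  [     0      1      0  |  -21/5   17/5   -4/5 ]
Right block of [I | A^{-1}] is the inverse:
[ -67/5  103/10  -13/5 ]
[ -21/5    17/5   -4/5 ]
[  -4/5     3/5   -1/5 ]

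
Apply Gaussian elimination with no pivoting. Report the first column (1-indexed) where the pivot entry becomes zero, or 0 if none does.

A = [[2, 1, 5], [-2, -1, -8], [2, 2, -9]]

Naive forward elimination:
R2 <- R2 - (-1)*R1:  [  0   0  -3 ]
R3 <- R3 - (1)*R1:  [   0    1  -14 ]
Matrix at this point:
[ 2  1    5 ]
[ 0  0   -3 ]
[ 0  1  -14 ]
Pivot entry (2,2) is zero but row 3 has 1 in column 2 -> naive elimination stops; a row interchange (e.g. R2 <-> R3) would be required here.

first zero-pivot column = 2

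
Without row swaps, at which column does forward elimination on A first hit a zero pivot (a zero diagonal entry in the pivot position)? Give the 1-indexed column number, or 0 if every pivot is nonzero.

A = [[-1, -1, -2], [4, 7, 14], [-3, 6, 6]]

Naive forward elimination:
R2 <- R2 - (-4)*R1:  [ 0  3  6 ]
R3 <- R3 - (3)*R1:  [  0   9  12 ]
R3 <- R3 - (3)*R2:  [  0   0  -6 ]
All pivots nonzero; naive elimination completes without hitting a zero pivot.

first zero-pivot column = 0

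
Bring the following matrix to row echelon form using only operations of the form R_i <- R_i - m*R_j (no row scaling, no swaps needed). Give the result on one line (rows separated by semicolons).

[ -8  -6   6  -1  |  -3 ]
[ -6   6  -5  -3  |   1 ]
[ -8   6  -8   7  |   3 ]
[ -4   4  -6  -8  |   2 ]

REF = [-8 -6 6 -1 -3; 0 21/2 -19/2 -9/4 13/4; 0 0 -22/7 74/7 16/7; 0 0 0 -494/33 -20/33]

Forward elimination:
R2 <- R2 - (3/4)*R1:  [     0   21/2  -19/2   -9/4   13/4 ]
R3 <- R3 - (1)*R1:  [   0   12  -14    8    6 ]
R4 <- R4 - (1/2)*R1:  [     0      7     -9  -15/2    7/2 ]
R3 <- R3 - (8/7)*R2:  [     0      0  -22/7   74/7   16/7 ]
R4 <- R4 - (2/3)*R2:  [    0     0  -8/3    -6   4/3 ]
R4 <- R4 - (28/33)*R3:  [       0        0        0  -494/33   -20/33 ]
Row echelon form:
[ -8    -6      6       -1  |      -3 ]
[  0  21/2  -19/2     -9/4  |    13/4 ]
[  0     0  -22/7     74/7  |    16/7 ]
[  0     0      0  -494/33  |  -20/33 ]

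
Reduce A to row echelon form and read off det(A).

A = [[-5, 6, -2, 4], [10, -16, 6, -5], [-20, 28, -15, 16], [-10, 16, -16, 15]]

det(A) = -400

Forward elimination:
R2 <- R2 - (-2)*R1:  [  0  -4   2   3 ]
R3 <- R3 - (4)*R1:  [  0   4  -7   0 ]
R4 <- R4 - (2)*R1:  [   0    4  -12    7 ]
R3 <- R3 - (-1)*R2:  [  0   0  -5   3 ]
R4 <- R4 - (-1)*R2:  [   0    0  -10   10 ]
R4 <- R4 - (2)*R3:  [ 0  0  0  4 ]
Upper-triangular form:
[ -5   6  -2  4 ]
[  0  -4   2  3 ]
[  0   0  -5  3 ]
[  0   0   0  4 ]
det(A) = (-1)^0 * (-5) * (-4) * (-5) * (4) = -400  (0 row swaps -> sign +1)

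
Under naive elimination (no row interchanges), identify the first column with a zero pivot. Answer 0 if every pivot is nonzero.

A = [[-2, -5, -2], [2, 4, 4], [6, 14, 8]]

first zero-pivot column = 3

Naive forward elimination:
R2 <- R2 - (-1)*R1:  [  0  -1   2 ]
R3 <- R3 - (-3)*R1:  [  0  -1   2 ]
R3 <- R3 - (1)*R2:  [ 0  0  0 ]
Matrix at this point:
[ -2  -5  -2 ]
[  0  -1   2 ]
[  0   0   0 ]
Pivot entry (3,3) in the last row is zero and there are no rows below to swap with -> zero pivot in column 3 (A is singular).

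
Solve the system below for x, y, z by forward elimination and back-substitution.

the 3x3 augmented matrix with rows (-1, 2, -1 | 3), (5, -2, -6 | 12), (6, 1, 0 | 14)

(2, 2, -1)

Forward elimination on [A|b]:
R2 <- R2 - (-5)*R1:  [   0    8  -11   27 ]
R3 <- R3 - (-6)*R1:  [  0  13  -6  32 ]
R3 <- R3 - (13/8)*R2:  [     0      0   95/8  -95/8 ]
Row echelon form:
[ -1  2    -1  |      3 ]
[  0  8   -11  |     27 ]
[  0  0  95/8  |  -95/8 ]
Back-substitution:
z = (-95/8) / (95/8) = -1
y = (27 - (-11)*(-1)) / 8 = 2
x = (3 - (2)*(2) - (-1)*(-1)) / -1 = 2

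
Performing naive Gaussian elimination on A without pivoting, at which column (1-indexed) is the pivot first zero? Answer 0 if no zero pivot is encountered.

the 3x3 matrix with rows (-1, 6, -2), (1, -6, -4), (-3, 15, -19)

Naive forward elimination:
R2 <- R2 - (-1)*R1:  [  0   0  -6 ]
R3 <- R3 - (3)*R1:  [   0   -3  -13 ]
Matrix at this point:
[ -1   6   -2 ]
[  0   0   -6 ]
[  0  -3  -13 ]
Pivot entry (2,2) is zero but row 3 has -3 in column 2 -> naive elimination stops; a row interchange (e.g. R2 <-> R3) would be required here.

first zero-pivot column = 2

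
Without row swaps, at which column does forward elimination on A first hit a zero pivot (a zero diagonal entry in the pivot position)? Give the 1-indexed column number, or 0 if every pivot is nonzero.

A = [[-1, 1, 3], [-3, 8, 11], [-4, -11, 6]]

first zero-pivot column = 3

Naive forward elimination:
R2 <- R2 - (3)*R1:  [ 0  5  2 ]
R3 <- R3 - (4)*R1:  [   0  -15   -6 ]
R3 <- R3 - (-3)*R2:  [ 0  0  0 ]
Matrix at this point:
[ -1  1  3 ]
[  0  5  2 ]
[  0  0  0 ]
Pivot entry (3,3) in the last row is zero and there are no rows below to swap with -> zero pivot in column 3 (A is singular).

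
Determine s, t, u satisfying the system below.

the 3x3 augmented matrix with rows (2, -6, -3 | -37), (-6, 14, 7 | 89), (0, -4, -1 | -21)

(-2, 5, 1)

Forward elimination on [A|b]:
R2 <- R2 - (-3)*R1:  [   0   -4   -2  -22 ]
R3 <- R3 - (1)*R2:  [ 0  0  1  1 ]
Row echelon form:
[ 2  -6  -3  |  -37 ]
[ 0  -4  -2  |  -22 ]
[ 0   0   1  |    1 ]
Back-substitution:
u = (1) / 1 = 1
t = (-22 - (-2)*(1)) / -4 = 5
s = (-37 - (-6)*(5) - (-3)*(1)) / 2 = -2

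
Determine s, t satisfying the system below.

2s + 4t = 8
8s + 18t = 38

(-2, 3)

Forward elimination on [A|b]:
R2 <- R2 - (4)*R1:  [ 0  2  6 ]
Row echelon form:
[ 2  4  |  8 ]
[ 0  2  |  6 ]
Back-substitution:
t = (6) / 2 = 3
s = (8 - (4)*(3)) / 2 = -2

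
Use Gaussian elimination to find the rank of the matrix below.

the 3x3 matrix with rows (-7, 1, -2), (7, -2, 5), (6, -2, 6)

rank(A) = 3

Row reduction:
R2 <- R2 - (-1)*R1:  [  0  -1   3 ]
R3 <- R3 - (-6/7)*R1:  [    0  -8/7  30/7 ]
R3 <- R3 - (8/7)*R2:  [   0    0  6/7 ]
Row echelon form:
[ -7   1   -2 ]
[  0  -1    3 ]
[  0   0  6/7 ]
Nonzero rows / pivot columns: 3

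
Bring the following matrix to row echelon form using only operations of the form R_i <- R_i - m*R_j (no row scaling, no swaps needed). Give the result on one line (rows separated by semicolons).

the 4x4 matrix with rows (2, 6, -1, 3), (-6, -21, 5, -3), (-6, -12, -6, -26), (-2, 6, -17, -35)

REF = [2 6 -1 3; 0 -3 2 6; 0 0 -5 -5; 0 0 0 2]

Forward elimination:
R2 <- R2 - (-3)*R1:  [  0  -3   2   6 ]
R3 <- R3 - (-3)*R1:  [   0    6   -9  -17 ]
R4 <- R4 - (-1)*R1:  [   0   12  -18  -32 ]
R3 <- R3 - (-2)*R2:  [  0   0  -5  -5 ]
R4 <- R4 - (-4)*R2:  [   0    0  -10   -8 ]
R4 <- R4 - (2)*R3:  [ 0  0  0  2 ]
Row echelon form:
[ 2   6  -1   3 ]
[ 0  -3   2   6 ]
[ 0   0  -5  -5 ]
[ 0   0   0   2 ]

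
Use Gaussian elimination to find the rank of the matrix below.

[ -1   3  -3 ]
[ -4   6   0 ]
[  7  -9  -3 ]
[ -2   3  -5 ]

Row reduction:
R2 <- R2 - (4)*R1:  [  0  -6  12 ]
R3 <- R3 - (-7)*R1:  [   0   12  -24 ]
R4 <- R4 - (2)*R1:  [  0  -3   1 ]
R3 <- R3 - (-2)*R2:  [ 0  0  0 ]
R4 <- R4 - (1/2)*R2:  [  0   0  -5 ]
R3 <-> R4   (pivot in column 3 was zero)
[ -1   3  -3 ]
[  0  -6  12 ]
[  0   0  -5 ]
[  0   0   0 ]
Row echelon form:
[ -1   3  -3 ]
[  0  -6  12 ]
[  0   0  -5 ]
[  0   0   0 ]
Nonzero rows / pivot columns: 3

rank(A) = 3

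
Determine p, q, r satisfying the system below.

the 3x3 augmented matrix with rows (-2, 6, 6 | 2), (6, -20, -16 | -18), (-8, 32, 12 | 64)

(5, 4, -2)

Forward elimination on [A|b]:
R2 <- R2 - (-3)*R1:  [   0   -2    2  -12 ]
R3 <- R3 - (4)*R1:  [   0    8  -12   56 ]
R3 <- R3 - (-4)*R2:  [  0   0  -4   8 ]
Row echelon form:
[ -2   6   6  |    2 ]
[  0  -2   2  |  -12 ]
[  0   0  -4  |    8 ]
Back-substitution:
r = (8) / -4 = -2
q = (-12 - (2)*(-2)) / -2 = 4
p = (2 - (6)*(4) - (6)*(-2)) / -2 = 5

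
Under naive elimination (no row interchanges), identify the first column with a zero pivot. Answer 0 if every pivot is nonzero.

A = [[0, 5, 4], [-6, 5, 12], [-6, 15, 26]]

first zero-pivot column = 1

Naive forward elimination:
Pivot entry (1,1) is zero but row 2 has -6 in column 1 -> naive elimination stops; a row interchange (e.g. R1 <-> R2) would be required here.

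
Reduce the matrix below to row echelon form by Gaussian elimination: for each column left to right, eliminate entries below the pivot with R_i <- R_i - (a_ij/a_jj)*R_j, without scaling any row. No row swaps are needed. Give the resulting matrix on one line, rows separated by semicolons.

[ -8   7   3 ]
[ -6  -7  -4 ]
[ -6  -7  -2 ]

REF = [-8 7 3; 0 -49/4 -25/4; 0 0 2]

Forward elimination:
R2 <- R2 - (3/4)*R1:  [     0  -49/4  -25/4 ]
R3 <- R3 - (3/4)*R1:  [     0  -49/4  -17/4 ]
R3 <- R3 - (1)*R2:  [ 0  0  2 ]
Row echelon form:
[ -8      7      3 ]
[  0  -49/4  -25/4 ]
[  0      0      2 ]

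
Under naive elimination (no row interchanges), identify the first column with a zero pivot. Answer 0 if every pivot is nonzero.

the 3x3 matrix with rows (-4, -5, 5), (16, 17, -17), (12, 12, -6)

Naive forward elimination:
R2 <- R2 - (-4)*R1:  [  0  -3   3 ]
R3 <- R3 - (-3)*R1:  [  0  -3   9 ]
R3 <- R3 - (1)*R2:  [ 0  0  6 ]
All pivots nonzero; naive elimination completes without hitting a zero pivot.

first zero-pivot column = 0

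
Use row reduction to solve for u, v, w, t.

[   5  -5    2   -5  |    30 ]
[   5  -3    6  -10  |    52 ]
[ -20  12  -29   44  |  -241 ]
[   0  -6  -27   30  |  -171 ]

(-2, -4, 5, -2)

Forward elimination on [A|b]:
R2 <- R2 - (1)*R1:  [  0   2   4  -5  22 ]
R3 <- R3 - (-4)*R1:  [    0    -8   -21    24  -121 ]
R3 <- R3 - (-4)*R2:  [   0    0   -5    4  -33 ]
R4 <- R4 - (-3)*R2:  [    0     0   -15    15  -105 ]
R4 <- R4 - (3)*R3:  [  0   0   0   3  -6 ]
Row echelon form:
[ 5  -5   2  -5  |   30 ]
[ 0   2   4  -5  |   22 ]
[ 0   0  -5   4  |  -33 ]
[ 0   0   0   3  |   -6 ]
Back-substitution:
t = (-6) / 3 = -2
w = (-33 - (4)*(-2)) / -5 = 5
v = (22 - (4)*(5) - (-5)*(-2)) / 2 = -4
u = (30 - (-5)*(-4) - (2)*(5) - (-5)*(-2)) / 5 = -2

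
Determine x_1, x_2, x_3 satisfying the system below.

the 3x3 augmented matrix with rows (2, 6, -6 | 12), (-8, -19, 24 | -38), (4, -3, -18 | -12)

(3, 2, 1)

Forward elimination on [A|b]:
R2 <- R2 - (-4)*R1:  [  0   5   0  10 ]
R3 <- R3 - (2)*R1:  [   0  -15   -6  -36 ]
R3 <- R3 - (-3)*R2:  [  0   0  -6  -6 ]
Row echelon form:
[ 2  6  -6  |  12 ]
[ 0  5   0  |  10 ]
[ 0  0  -6  |  -6 ]
Back-substitution:
x_3 = (-6) / -6 = 1
x_2 = (10) / 5 = 2
x_1 = (12 - (6)*(2) - (-6)*(1)) / 2 = 3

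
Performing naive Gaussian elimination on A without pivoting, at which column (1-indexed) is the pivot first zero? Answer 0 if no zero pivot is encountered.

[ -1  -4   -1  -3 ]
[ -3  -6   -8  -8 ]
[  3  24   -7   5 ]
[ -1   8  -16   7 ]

first zero-pivot column = 3

Naive forward elimination:
R2 <- R2 - (3)*R1:  [  0   6  -5   1 ]
R3 <- R3 - (-3)*R1:  [   0   12  -10   -4 ]
R4 <- R4 - (1)*R1:  [   0   12  -15   10 ]
R3 <- R3 - (2)*R2:  [  0   0   0  -6 ]
R4 <- R4 - (2)*R2:  [  0   0  -5   8 ]
Matrix at this point:
[ -1  -4  -1  -3 ]
[  0   6  -5   1 ]
[  0   0   0  -6 ]
[  0   0  -5   8 ]
Pivot entry (3,3) is zero but row 4 has -5 in column 3 -> naive elimination stops; a row interchange (e.g. R3 <-> R4) would be required here.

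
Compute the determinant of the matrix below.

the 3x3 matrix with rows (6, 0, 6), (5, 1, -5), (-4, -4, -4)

Forward elimination:
R2 <- R2 - (5/6)*R1:  [   0    1  -10 ]
R3 <- R3 - (-2/3)*R1:  [  0  -4   0 ]
R3 <- R3 - (-4)*R2:  [   0    0  -40 ]
Upper-triangular form:
[ 6  0    6 ]
[ 0  1  -10 ]
[ 0  0  -40 ]
det(A) = (-1)^0 * (6) * (1) * (-40) = -240  (0 row swaps -> sign +1)

det(A) = -240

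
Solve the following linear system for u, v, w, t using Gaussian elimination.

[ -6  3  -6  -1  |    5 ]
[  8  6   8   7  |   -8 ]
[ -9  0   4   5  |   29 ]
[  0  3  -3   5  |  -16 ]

(-3, 1, 3, -2)

Forward elimination on [A|b]:
R2 <- R2 - (-4/3)*R1:  [    0    10     0  17/3  -4/3 ]
R3 <- R3 - (3/2)*R1:  [    0  -9/2    13  13/2  43/2 ]
R3 <- R3 - (-9/20)*R2:  [      0       0      13  181/20  209/10 ]
R4 <- R4 - (3/10)*R2:  [     0      0     -3  33/10  -78/5 ]
R4 <- R4 - (-3/13)*R3:  [         0          0          0   1401/260  -1401/130 ]
Row echelon form:
[ -6   3  -6        -1  |          5 ]
[  0  10   0      17/3  |       -4/3 ]
[  0   0  13    181/20  |     209/10 ]
[  0   0   0  1401/260  |  -1401/130 ]
Back-substitution:
t = (-1401/130) / (1401/260) = -2
w = (209/10 - (181/20)*(-2)) / 13 = 3
v = (-4/3 - (17/3)*(-2)) / 10 = 1
u = (5 - (3)*(1) - (-6)*(3) - (-1)*(-2)) / -6 = -3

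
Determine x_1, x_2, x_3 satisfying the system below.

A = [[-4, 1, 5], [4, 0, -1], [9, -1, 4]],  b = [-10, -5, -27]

(-2, -3, -3)

Forward elimination on [A|b]:
R2 <- R2 - (-1)*R1:  [   0    1    4  -15 ]
R3 <- R3 - (-9/4)*R1:  [     0    5/4   61/4  -99/2 ]
R3 <- R3 - (5/4)*R2:  [      0       0    41/4  -123/4 ]
Row echelon form:
[ -4  1     5  |     -10 ]
[  0  1     4  |     -15 ]
[  0  0  41/4  |  -123/4 ]
Back-substitution:
x_3 = (-123/4) / (41/4) = -3
x_2 = (-15 - (4)*(-3)) / 1 = -3
x_1 = (-10 - (1)*(-3) - (5)*(-3)) / -4 = -2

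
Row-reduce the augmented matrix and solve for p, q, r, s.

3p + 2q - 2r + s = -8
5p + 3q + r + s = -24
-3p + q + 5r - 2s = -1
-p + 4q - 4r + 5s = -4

Forward elimination on [A|b]:
R2 <- R2 - (5/3)*R1:  [     0   -1/3   13/3   -2/3  -32/3 ]
R3 <- R3 - (-1)*R1:  [  0   3   3  -1  -9 ]
R4 <- R4 - (-1/3)*R1:  [     0   14/3  -14/3   16/3  -20/3 ]
R3 <- R3 - (-9)*R2:  [    0     0    42    -7  -105 ]
R4 <- R4 - (-14)*R2:  [    0     0    56    -4  -156 ]
R4 <- R4 - (4/3)*R3:  [    0     0     0  16/3   -16 ]
Row echelon form:
[ 3     2    -2     1  |     -8 ]
[ 0  -1/3  13/3  -2/3  |  -32/3 ]
[ 0     0    42    -7  |   -105 ]
[ 0     0     0  16/3  |    -16 ]
Back-substitution:
s = (-16) / (16/3) = -3
r = (-105 - (-7)*(-3)) / 42 = -3
q = (-32/3 - (13/3)*(-3) - (-2/3)*(-3)) / (-1/3) = -1
p = (-8 - (2)*(-1) - (-2)*(-3) - (1)*(-3)) / 3 = -3

(-3, -1, -3, -3)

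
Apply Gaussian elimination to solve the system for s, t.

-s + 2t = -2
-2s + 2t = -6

(4, 1)

Forward elimination on [A|b]:
R2 <- R2 - (2)*R1:  [  0  -2  -2 ]
Row echelon form:
[ -1   2  |  -2 ]
[  0  -2  |  -2 ]
Back-substitution:
t = (-2) / -2 = 1
s = (-2 - (2)*(1)) / -1 = 4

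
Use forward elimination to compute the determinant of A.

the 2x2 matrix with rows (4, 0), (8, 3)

det(A) = 12

Forward elimination:
R2 <- R2 - (2)*R1:  [ 0  3 ]
Upper-triangular form:
[ 4  0 ]
[ 0  3 ]
det(A) = (-1)^0 * (4) * (3) = 12  (0 row swaps -> sign +1)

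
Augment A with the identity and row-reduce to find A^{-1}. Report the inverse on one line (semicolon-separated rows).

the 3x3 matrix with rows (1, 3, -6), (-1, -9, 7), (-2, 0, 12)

Gauss-Jordan on [A | I]:
R2 <- R2 - (-1)*R1:  [  0  -6   1  |   1   1   0 ]
R3 <- R3 - (-2)*R1:  [ 0  6  0  |  2  0  1 ]
R2 <- (1/-6)*R2:  [    0     1  -1/6  |  -1/6  -1/6     0 ]
R1 <- R1 - (3)*R2:  [     1      0  -11/2  |    3/2    1/2      0 ]
R3 <- R3 - (6)*R2:  [ 0  0  1  |  3  1  1 ]
R1 <- R1 - (-11/2)*R3:  [    1     0     0  |    18     6  11/2 ]
R2 <- R2 - (-1/6)*R3:  [   0    1    0  |  1/3    0  1/6 ]
Right block of [I | A^{-1}] is the inverse:
[  18  6  11/2 ]
[ 1/3  0   1/6 ]
[   3  1     1 ]

inverse = [18 6 11/2; 1/3 0 1/6; 3 1 1]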